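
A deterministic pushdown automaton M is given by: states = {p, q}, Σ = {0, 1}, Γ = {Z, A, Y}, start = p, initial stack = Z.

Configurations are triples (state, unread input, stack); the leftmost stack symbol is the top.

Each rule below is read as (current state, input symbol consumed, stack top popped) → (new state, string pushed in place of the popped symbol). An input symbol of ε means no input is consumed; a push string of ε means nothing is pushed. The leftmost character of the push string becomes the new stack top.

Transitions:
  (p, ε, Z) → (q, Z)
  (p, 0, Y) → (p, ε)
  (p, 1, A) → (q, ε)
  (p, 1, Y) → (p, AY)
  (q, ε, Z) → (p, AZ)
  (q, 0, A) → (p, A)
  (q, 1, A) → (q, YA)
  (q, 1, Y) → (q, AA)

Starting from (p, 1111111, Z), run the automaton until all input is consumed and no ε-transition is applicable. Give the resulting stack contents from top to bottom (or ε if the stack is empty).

(p, 1111111, Z)
  ε-move, top Z: go to q, push Z → (q, 1111111, Z)
  ε-move, top Z: go to p, push AZ → (p, 1111111, AZ)
  read 1, top A: go to q, push ε → (q, 111111, Z)
  ε-move, top Z: go to p, push AZ → (p, 111111, AZ)
  read 1, top A: go to q, push ε → (q, 11111, Z)
  ε-move, top Z: go to p, push AZ → (p, 11111, AZ)
  read 1, top A: go to q, push ε → (q, 1111, Z)
  ε-move, top Z: go to p, push AZ → (p, 1111, AZ)
  read 1, top A: go to q, push ε → (q, 111, Z)
  ε-move, top Z: go to p, push AZ → (p, 111, AZ)
  read 1, top A: go to q, push ε → (q, 11, Z)
  ε-move, top Z: go to p, push AZ → (p, 11, AZ)
  read 1, top A: go to q, push ε → (q, 1, Z)
  ε-move, top Z: go to p, push AZ → (p, 1, AZ)
  read 1, top A: go to q, push ε → (q, ε, Z)
  ε-move, top Z: go to p, push AZ → (p, ε, AZ)
All input consumed in state p with stack AZ.

AZ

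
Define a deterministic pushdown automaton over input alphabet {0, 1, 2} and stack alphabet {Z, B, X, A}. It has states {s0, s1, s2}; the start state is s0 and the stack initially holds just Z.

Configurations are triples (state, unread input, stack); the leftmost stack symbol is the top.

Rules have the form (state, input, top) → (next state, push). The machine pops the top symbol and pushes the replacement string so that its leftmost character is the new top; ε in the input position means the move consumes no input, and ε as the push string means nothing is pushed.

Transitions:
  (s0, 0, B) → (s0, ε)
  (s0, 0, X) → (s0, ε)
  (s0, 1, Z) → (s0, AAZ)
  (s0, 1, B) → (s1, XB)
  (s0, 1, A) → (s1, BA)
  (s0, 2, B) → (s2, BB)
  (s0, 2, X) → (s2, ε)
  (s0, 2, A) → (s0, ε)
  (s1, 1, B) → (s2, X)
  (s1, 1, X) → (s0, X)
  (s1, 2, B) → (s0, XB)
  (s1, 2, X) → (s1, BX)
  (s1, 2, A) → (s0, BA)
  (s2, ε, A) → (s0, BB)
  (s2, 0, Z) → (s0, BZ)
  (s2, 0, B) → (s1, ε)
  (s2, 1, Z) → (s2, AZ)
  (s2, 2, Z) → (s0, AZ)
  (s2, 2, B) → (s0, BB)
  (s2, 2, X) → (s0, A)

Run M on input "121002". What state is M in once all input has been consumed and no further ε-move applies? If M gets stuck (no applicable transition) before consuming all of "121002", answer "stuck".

stuck

(s0, 121002, Z)
  read 1, top Z: go to s0, push AAZ → (s0, 21002, AAZ)
  read 2, top A: go to s0, push ε → (s0, 1002, AZ)
  read 1, top A: go to s1, push BA → (s1, 002, BAZ)
No transition for (s1, 0, top B); M blocks with input 002 remaining.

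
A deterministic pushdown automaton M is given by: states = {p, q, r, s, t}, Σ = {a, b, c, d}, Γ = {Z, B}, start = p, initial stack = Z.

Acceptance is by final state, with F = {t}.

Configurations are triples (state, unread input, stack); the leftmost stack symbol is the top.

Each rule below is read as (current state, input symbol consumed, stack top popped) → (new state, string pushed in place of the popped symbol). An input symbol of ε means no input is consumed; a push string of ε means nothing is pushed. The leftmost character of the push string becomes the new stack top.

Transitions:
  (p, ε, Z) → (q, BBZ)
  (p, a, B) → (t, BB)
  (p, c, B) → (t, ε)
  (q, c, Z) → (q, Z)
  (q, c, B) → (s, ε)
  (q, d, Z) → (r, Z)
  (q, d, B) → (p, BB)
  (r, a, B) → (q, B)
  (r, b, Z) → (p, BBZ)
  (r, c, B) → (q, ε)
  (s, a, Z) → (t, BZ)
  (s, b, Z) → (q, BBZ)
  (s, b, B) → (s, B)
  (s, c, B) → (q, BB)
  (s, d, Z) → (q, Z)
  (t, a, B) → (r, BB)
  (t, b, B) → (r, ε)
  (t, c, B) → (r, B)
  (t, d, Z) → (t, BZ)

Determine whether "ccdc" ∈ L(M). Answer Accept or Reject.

(p, ccdc, Z) ⊢ (q, ccdc, BBZ) ⊢ (s, cdc, BZ) ⊢ (q, dc, BBZ) ⊢ (p, c, BBBZ) ⊢ (t, ε, BBZ)
All input consumed; state t ∈ F.

Accept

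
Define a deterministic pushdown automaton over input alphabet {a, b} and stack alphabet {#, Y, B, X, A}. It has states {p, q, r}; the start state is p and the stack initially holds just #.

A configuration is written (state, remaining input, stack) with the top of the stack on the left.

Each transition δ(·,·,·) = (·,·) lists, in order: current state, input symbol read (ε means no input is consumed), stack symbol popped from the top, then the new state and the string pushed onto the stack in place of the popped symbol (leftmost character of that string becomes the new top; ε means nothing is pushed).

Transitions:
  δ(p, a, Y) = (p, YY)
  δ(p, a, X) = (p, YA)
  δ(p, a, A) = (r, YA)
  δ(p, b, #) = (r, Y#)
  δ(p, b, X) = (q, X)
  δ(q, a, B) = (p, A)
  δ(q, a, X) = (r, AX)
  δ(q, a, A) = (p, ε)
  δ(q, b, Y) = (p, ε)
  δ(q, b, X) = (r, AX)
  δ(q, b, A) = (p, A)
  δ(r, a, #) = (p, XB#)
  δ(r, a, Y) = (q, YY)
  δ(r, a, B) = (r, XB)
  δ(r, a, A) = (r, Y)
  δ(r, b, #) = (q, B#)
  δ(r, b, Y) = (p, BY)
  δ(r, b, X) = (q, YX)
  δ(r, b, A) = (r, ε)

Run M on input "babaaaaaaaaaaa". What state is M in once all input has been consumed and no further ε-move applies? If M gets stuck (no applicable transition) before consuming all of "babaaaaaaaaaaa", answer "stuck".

p

(p, babaaaaaaaaaaa, #)
  read b, top #: go to r, push Y# → (r, abaaaaaaaaaaa, Y#)
  read a, top Y: go to q, push YY → (q, baaaaaaaaaaa, YY#)
  read b, top Y: go to p, push ε → (p, aaaaaaaaaaa, Y#)
  read a, top Y: go to p, push YY → (p, aaaaaaaaaa, YY#)
  read a, top Y: go to p, push YY → (p, aaaaaaaaa, YYY#)
  read a, top Y: go to p, push YY → (p, aaaaaaaa, YYYY#)
  read a, top Y: go to p, push YY → (p, aaaaaaa, YYYYY#)
  read a, top Y: go to p, push YY → (p, aaaaaa, YYYYYY#)
  read a, top Y: go to p, push YY → (p, aaaaa, YYYYYYY#)
  read a, top Y: go to p, push YY → (p, aaaa, YYYYYYYY#)
  read a, top Y: go to p, push YY → (p, aaa, YYYYYYYYY#)
  read a, top Y: go to p, push YY → (p, aa, YYYYYYYYYY#)
  read a, top Y: go to p, push YY → (p, a, YYYYYYYYYYY#)
  read a, top Y: go to p, push YY → (p, ε, YYYYYYYYYYYY#)
All input consumed; M is in state p.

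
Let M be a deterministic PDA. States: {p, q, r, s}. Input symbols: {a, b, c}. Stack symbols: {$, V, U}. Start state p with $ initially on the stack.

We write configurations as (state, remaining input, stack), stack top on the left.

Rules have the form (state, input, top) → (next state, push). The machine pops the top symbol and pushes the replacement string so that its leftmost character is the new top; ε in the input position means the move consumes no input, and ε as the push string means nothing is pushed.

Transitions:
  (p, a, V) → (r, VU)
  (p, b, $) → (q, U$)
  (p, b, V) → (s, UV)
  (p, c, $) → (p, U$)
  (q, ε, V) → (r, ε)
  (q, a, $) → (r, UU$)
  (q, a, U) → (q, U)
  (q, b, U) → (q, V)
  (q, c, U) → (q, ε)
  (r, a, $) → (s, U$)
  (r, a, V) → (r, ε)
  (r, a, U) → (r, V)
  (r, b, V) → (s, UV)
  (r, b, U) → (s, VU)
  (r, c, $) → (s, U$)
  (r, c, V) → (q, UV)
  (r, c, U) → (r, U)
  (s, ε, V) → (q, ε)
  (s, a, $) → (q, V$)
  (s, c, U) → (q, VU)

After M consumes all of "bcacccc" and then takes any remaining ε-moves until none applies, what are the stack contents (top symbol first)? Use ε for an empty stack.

(p, bcacccc, $)
  read b, top $: go to q, push U$ → (q, cacccc, U$)
  read c, top U: go to q, push ε → (q, acccc, $)
  read a, top $: go to r, push UU$ → (r, cccc, UU$)
  read c, top U: go to r, push U → (r, ccc, UU$)
  read c, top U: go to r, push U → (r, cc, UU$)
  read c, top U: go to r, push U → (r, c, UU$)
  read c, top U: go to r, push U → (r, ε, UU$)
All input consumed in state r with stack UU$.

UU$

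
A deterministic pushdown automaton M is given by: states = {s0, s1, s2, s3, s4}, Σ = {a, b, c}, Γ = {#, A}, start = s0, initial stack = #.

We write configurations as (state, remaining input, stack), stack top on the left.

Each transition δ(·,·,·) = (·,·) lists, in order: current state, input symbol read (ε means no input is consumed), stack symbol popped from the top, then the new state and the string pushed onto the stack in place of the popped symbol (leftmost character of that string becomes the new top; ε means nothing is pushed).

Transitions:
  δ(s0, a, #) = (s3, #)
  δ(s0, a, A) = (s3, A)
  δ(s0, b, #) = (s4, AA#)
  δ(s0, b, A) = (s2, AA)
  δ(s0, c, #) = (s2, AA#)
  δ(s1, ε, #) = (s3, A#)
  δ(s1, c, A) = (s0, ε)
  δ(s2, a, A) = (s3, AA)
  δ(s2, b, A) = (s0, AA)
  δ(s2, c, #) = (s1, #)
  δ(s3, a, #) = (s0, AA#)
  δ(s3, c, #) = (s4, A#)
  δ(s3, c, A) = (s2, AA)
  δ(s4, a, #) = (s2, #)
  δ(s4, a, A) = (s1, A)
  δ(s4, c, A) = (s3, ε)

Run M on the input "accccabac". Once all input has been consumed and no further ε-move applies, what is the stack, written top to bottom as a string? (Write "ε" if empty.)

(s0, accccabac, #) ⊢ (s3, ccccabac, #) ⊢ (s4, cccabac, A#) ⊢ (s3, ccabac, #) ⊢ (s4, cabac, A#) ⊢ (s3, abac, #) ⊢ (s0, bac, AA#) ⊢ (s2, ac, AAA#) ⊢ (s3, c, AAAA#) ⊢ (s2, ε, AAAAA#)
All input consumed in state s2 with stack AAAAA#.

AAAAA#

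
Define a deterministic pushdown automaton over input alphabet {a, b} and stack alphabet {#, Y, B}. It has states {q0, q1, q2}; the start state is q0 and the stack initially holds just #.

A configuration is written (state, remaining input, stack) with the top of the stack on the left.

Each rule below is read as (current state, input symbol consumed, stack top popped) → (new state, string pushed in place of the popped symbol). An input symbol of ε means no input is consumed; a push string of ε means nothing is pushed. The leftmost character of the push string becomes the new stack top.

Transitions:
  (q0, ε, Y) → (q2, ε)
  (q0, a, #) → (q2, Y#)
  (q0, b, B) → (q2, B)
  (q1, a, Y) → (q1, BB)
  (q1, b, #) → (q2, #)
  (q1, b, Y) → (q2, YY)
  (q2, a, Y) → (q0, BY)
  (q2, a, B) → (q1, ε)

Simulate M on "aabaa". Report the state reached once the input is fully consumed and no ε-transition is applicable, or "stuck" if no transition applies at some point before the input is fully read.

q1

(q0, aabaa, #)
  read a, top #: go to q2, push Y# → (q2, abaa, Y#)
  read a, top Y: go to q0, push BY → (q0, baa, BY#)
  read b, top B: go to q2, push B → (q2, aa, BY#)
  read a, top B: go to q1, push ε → (q1, a, Y#)
  read a, top Y: go to q1, push BB → (q1, ε, BB#)
All input consumed; M is in state q1.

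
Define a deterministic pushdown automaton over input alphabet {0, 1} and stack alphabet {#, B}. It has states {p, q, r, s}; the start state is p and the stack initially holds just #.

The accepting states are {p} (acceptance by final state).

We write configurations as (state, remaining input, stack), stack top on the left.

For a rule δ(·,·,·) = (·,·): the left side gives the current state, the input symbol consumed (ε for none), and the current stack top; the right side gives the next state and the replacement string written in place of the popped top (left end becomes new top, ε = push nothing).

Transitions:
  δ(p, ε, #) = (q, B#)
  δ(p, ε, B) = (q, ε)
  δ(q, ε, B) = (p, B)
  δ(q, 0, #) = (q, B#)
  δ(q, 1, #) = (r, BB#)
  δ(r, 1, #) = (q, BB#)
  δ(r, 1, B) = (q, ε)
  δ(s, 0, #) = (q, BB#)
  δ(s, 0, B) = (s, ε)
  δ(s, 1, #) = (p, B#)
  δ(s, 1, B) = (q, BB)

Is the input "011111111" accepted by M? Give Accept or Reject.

Accept

(p, 011111111, #)
  ε-move, top #: go to q, push B# → (q, 011111111, B#)
  ε-move, top B: go to p, push B → (p, 011111111, B#)
  ε-move, top B: go to q, push ε → (q, 011111111, #)
  read 0, top #: go to q, push B# → (q, 11111111, B#)
  ε-move, top B: go to p, push B → (p, 11111111, B#)
  ε-move, top B: go to q, push ε → (q, 11111111, #)
  read 1, top #: go to r, push BB# → (r, 1111111, BB#)
  read 1, top B: go to q, push ε → (q, 111111, B#)
  ε-move, top B: go to p, push B → (p, 111111, B#)
  ε-move, top B: go to q, push ε → (q, 111111, #)
  read 1, top #: go to r, push BB# → (r, 11111, BB#)
  read 1, top B: go to q, push ε → (q, 1111, B#)
  ε-move, top B: go to p, push B → (p, 1111, B#)
  ε-move, top B: go to q, push ε → (q, 1111, #)
  read 1, top #: go to r, push BB# → (r, 111, BB#)
  read 1, top B: go to q, push ε → (q, 11, B#)
  ε-move, top B: go to p, push B → (p, 11, B#)
  ε-move, top B: go to q, push ε → (q, 11, #)
  read 1, top #: go to r, push BB# → (r, 1, BB#)
  read 1, top B: go to q, push ε → (q, ε, B#)
  ε-move, top B: go to p, push B → (p, ε, B#)
All input consumed; state p ∈ F.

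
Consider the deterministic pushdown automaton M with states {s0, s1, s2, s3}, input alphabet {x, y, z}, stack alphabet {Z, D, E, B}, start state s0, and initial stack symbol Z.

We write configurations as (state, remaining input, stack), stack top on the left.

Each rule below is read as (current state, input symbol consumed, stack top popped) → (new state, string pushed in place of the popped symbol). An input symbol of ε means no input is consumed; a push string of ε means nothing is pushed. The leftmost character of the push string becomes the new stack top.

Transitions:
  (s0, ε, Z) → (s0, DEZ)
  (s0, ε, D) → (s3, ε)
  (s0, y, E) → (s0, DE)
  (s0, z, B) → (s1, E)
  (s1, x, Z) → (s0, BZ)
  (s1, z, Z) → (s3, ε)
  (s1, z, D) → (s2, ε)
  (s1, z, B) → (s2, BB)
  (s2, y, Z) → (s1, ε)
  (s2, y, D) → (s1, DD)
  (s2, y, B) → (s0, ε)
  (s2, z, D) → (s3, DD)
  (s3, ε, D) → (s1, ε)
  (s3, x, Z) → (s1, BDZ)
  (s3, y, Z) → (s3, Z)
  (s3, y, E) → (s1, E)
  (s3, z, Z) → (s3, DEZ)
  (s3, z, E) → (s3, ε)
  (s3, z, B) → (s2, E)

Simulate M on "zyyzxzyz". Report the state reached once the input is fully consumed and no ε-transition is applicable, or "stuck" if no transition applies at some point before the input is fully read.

(s0, zyyzxzyz, Z) ⊢ (s0, zyyzxzyz, DEZ) ⊢ (s3, zyyzxzyz, EZ) ⊢ (s3, yyzxzyz, Z) ⊢ (s3, yzxzyz, Z) ⊢ (s3, zxzyz, Z) ⊢ (s3, xzyz, DEZ) ⊢ (s1, xzyz, EZ)
No transition for (s1, x, top E); M blocks with input xzyz remaining.

stuck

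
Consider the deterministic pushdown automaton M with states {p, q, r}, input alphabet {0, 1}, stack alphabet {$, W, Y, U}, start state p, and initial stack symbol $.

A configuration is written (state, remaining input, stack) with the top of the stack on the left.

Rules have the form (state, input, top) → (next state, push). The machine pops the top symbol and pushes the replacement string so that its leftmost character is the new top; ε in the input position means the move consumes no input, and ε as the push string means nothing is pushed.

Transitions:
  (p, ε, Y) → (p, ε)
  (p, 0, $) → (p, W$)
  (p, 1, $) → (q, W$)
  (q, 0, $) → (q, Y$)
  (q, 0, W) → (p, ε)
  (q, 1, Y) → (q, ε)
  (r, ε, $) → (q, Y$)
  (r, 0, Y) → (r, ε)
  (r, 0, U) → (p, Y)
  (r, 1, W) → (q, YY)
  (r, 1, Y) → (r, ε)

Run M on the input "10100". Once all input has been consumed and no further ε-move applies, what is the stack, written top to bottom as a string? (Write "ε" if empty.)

(p, 10100, $)
  read 1, top $: go to q, push W$ → (q, 0100, W$)
  read 0, top W: go to p, push ε → (p, 100, $)
  read 1, top $: go to q, push W$ → (q, 00, W$)
  read 0, top W: go to p, push ε → (p, 0, $)
  read 0, top $: go to p, push W$ → (p, ε, W$)
All input consumed in state p with stack W$.

W$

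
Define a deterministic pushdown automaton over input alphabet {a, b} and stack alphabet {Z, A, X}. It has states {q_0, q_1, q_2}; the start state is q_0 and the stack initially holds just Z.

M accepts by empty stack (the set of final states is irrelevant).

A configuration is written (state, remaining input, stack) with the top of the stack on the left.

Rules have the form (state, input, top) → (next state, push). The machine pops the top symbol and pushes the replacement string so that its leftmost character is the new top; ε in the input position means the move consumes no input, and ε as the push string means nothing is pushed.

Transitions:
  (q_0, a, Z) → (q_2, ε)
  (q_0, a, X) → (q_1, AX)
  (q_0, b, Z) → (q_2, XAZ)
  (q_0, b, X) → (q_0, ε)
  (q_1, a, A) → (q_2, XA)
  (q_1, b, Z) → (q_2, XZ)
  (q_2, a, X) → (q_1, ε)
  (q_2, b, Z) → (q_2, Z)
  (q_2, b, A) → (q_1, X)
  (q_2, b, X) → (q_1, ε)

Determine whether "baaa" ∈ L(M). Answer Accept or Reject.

Reject

(q_0, baaa, Z)
  read b, top Z: go to q_2, push XAZ → (q_2, aaa, XAZ)
  read a, top X: go to q_1, push ε → (q_1, aa, AZ)
  read a, top A: go to q_2, push XA → (q_2, a, XAZ)
  read a, top X: go to q_1, push ε → (q_1, ε, AZ)
All input consumed; stack is AZ, not empty, and no further ε-move applies.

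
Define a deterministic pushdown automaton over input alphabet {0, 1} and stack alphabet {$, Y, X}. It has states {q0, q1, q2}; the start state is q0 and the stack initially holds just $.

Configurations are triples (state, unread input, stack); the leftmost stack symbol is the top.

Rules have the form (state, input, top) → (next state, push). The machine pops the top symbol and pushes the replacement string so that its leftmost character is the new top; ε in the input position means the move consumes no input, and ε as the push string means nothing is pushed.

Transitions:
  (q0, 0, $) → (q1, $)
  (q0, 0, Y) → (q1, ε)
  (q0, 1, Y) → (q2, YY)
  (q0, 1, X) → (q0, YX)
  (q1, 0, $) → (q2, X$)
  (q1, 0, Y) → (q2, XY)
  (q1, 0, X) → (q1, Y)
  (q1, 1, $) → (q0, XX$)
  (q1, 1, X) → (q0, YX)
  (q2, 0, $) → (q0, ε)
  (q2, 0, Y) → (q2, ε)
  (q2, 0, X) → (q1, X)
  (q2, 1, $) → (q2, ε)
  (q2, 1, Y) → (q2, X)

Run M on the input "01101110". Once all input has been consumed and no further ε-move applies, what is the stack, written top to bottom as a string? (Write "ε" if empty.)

(q0, 01101110, $) ⊢ (q1, 1101110, $) ⊢ (q0, 101110, XX$) ⊢ (q0, 01110, YXX$) ⊢ (q1, 1110, XX$) ⊢ (q0, 110, YXX$) ⊢ (q2, 10, YYXX$) ⊢ (q2, 0, XYXX$) ⊢ (q1, ε, XYXX$)
All input consumed in state q1 with stack XYXX$.

XYXX$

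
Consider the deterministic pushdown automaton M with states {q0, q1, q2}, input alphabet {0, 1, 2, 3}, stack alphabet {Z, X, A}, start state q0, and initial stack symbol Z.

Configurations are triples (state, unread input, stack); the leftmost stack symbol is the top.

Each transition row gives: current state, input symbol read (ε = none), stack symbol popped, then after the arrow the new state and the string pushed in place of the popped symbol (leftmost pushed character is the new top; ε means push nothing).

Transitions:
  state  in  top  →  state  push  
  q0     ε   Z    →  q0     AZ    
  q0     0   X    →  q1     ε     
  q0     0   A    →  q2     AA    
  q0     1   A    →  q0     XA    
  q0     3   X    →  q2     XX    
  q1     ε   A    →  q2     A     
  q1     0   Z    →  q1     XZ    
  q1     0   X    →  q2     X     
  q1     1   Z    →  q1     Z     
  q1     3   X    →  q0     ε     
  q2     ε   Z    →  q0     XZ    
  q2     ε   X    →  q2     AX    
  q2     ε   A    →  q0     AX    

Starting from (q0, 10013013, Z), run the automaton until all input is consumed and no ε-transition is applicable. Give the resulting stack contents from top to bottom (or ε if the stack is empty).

(q0, 10013013, Z)
  ε-move, top Z: go to q0, push AZ → (q0, 10013013, AZ)
  read 1, top A: go to q0, push XA → (q0, 0013013, XAZ)
  read 0, top X: go to q1, push ε → (q1, 013013, AZ)
  ε-move, top A: go to q2, push A → (q2, 013013, AZ)
  ε-move, top A: go to q0, push AX → (q0, 013013, AXZ)
  read 0, top A: go to q2, push AA → (q2, 13013, AAXZ)
  ε-move, top A: go to q0, push AX → (q0, 13013, AXAXZ)
  read 1, top A: go to q0, push XA → (q0, 3013, XAXAXZ)
  read 3, top X: go to q2, push XX → (q2, 013, XXAXAXZ)
  ε-move, top X: go to q2, push AX → (q2, 013, AXXAXAXZ)
  ε-move, top A: go to q0, push AX → (q0, 013, AXXXAXAXZ)
  read 0, top A: go to q2, push AA → (q2, 13, AAXXXAXAXZ)
  ε-move, top A: go to q0, push AX → (q0, 13, AXAXXXAXAXZ)
  read 1, top A: go to q0, push XA → (q0, 3, XAXAXXXAXAXZ)
  read 3, top X: go to q2, push XX → (q2, ε, XXAXAXXXAXAXZ)
  ε-move, top X: go to q2, push AX → (q2, ε, AXXAXAXXXAXAXZ)
  ε-move, top A: go to q0, push AX → (q0, ε, AXXXAXAXXXAXAXZ)
All input consumed in state q0 with stack AXXXAXAXXXAXAXZ.

AXXXAXAXXXAXAXZ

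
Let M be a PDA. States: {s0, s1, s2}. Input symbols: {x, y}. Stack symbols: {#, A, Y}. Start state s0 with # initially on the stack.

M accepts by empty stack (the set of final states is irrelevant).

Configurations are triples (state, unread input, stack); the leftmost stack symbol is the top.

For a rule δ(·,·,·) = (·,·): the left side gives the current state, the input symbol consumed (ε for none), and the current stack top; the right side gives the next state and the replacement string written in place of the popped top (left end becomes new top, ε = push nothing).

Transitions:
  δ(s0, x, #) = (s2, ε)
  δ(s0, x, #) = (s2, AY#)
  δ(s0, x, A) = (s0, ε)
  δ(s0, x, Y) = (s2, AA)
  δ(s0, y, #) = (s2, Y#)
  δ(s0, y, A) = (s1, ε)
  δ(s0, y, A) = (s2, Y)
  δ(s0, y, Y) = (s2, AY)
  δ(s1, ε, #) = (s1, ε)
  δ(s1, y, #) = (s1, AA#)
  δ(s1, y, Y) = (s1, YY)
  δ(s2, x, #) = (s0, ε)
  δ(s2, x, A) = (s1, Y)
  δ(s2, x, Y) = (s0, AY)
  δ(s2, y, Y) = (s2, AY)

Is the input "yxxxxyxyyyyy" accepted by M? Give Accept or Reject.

Reject

No computation consumes all input and empties the stack.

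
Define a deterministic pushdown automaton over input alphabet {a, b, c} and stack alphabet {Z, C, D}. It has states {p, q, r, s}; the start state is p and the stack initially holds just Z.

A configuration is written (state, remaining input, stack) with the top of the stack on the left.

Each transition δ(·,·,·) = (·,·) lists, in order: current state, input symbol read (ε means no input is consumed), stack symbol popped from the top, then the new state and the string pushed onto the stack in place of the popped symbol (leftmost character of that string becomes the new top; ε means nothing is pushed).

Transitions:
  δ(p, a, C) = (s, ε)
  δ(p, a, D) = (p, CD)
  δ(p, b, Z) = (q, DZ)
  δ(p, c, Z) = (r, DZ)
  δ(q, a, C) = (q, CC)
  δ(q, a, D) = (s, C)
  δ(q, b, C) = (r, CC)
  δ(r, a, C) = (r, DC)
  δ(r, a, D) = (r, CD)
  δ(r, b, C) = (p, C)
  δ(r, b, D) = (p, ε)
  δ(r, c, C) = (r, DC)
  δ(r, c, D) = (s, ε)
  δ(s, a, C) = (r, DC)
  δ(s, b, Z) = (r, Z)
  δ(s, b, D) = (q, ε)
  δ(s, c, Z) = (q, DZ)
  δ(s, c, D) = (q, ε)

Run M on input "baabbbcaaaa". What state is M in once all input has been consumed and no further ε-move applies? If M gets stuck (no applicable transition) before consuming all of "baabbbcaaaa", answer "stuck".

(p, baabbbcaaaa, Z) ⊢ (q, aabbbcaaaa, DZ) ⊢ (s, abbbcaaaa, CZ) ⊢ (r, bbbcaaaa, DCZ) ⊢ (p, bbcaaaa, CZ)
No transition for (p, b, top C); M blocks with input bbcaaaa remaining.

stuck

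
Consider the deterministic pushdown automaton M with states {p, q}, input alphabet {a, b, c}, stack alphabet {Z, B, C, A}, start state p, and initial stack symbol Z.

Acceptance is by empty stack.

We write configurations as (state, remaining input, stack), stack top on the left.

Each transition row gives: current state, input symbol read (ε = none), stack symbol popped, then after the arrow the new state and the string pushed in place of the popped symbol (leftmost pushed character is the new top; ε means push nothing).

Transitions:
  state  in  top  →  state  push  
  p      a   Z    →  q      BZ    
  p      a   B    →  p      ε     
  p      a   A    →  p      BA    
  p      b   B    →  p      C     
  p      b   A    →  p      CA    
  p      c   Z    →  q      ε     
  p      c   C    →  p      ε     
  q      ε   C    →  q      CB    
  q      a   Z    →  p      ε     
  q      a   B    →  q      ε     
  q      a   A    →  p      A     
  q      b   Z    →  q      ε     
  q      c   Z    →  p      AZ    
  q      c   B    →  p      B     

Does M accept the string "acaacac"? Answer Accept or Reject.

Accept

(p, acaacac, Z)
  read a, top Z: go to q, push BZ → (q, caacac, BZ)
  read c, top B: go to p, push B → (p, aacac, BZ)
  read a, top B: go to p, push ε → (p, acac, Z)
  read a, top Z: go to q, push BZ → (q, cac, BZ)
  read c, top B: go to p, push B → (p, ac, BZ)
  read a, top B: go to p, push ε → (p, c, Z)
  read c, top Z: go to q, push ε → (q, ε, ε)
All input consumed and the stack is empty.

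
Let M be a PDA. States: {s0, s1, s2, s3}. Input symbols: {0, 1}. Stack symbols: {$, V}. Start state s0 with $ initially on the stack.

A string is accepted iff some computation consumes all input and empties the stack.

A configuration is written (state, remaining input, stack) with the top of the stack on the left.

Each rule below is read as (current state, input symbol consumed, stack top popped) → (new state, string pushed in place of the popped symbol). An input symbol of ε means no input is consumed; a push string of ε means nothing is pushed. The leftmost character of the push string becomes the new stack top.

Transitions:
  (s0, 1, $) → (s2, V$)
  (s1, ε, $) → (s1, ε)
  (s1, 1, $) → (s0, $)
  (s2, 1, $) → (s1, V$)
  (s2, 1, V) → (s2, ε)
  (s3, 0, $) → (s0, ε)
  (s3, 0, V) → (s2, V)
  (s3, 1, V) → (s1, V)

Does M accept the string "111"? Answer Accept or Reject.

No computation consumes all input and empties the stack.

Reject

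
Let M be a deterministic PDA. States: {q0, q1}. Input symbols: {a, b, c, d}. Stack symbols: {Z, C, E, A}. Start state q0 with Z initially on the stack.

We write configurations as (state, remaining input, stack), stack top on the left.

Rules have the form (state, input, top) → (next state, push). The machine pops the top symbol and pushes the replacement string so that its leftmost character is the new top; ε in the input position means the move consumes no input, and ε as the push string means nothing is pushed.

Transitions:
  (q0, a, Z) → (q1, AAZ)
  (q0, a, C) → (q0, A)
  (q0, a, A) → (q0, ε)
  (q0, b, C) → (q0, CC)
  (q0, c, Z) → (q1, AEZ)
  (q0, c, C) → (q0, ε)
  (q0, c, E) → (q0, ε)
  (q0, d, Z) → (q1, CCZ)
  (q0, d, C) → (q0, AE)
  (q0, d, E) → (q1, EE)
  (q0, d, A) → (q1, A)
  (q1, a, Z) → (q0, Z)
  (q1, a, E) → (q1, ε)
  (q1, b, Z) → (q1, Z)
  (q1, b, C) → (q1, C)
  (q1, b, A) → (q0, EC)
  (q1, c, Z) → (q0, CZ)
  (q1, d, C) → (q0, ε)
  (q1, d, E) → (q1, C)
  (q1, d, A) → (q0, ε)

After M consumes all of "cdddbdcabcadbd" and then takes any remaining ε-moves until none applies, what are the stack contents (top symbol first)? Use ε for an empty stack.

(q0, cdddbdcabcadbd, Z) ⊢ (q1, dddbdcabcadbd, AEZ) ⊢ (q0, ddbdcabcadbd, EZ) ⊢ (q1, dbdcabcadbd, EEZ) ⊢ (q1, bdcabcadbd, CEZ) ⊢ (q1, dcabcadbd, CEZ) ⊢ (q0, cabcadbd, EZ) ⊢ (q0, abcadbd, Z) ⊢ (q1, bcadbd, AAZ) ⊢ (q0, cadbd, ECAZ) ⊢ (q0, adbd, CAZ) ⊢ (q0, dbd, AAZ) ⊢ (q1, bd, AAZ) ⊢ (q0, d, ECAZ) ⊢ (q1, ε, EECAZ)
All input consumed in state q1 with stack EECAZ.

EECAZ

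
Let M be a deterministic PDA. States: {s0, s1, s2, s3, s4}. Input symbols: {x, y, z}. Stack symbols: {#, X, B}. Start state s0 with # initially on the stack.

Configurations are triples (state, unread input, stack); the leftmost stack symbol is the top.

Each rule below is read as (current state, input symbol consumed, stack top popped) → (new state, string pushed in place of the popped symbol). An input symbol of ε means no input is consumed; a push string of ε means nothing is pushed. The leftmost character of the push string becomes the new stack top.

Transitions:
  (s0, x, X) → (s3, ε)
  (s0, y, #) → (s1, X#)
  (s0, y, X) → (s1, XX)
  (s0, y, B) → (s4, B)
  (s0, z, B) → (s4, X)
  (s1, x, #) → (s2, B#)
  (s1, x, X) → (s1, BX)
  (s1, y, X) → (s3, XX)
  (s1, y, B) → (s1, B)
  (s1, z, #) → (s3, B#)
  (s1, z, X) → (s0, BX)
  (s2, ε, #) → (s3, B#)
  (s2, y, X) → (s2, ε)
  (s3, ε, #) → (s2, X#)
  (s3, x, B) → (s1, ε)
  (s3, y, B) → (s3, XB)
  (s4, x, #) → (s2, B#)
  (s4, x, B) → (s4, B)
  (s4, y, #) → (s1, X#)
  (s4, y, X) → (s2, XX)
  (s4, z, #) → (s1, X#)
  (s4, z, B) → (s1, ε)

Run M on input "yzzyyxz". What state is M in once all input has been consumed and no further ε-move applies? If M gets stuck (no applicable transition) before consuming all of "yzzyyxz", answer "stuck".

stuck

(s0, yzzyyxz, #)
  read y, top #: go to s1, push X# → (s1, zzyyxz, X#)
  read z, top X: go to s0, push BX → (s0, zyyxz, BX#)
  read z, top B: go to s4, push X → (s4, yyxz, XX#)
  read y, top X: go to s2, push XX → (s2, yxz, XXX#)
  read y, top X: go to s2, push ε → (s2, xz, XX#)
No transition for (s2, x, top X); M blocks with input xz remaining.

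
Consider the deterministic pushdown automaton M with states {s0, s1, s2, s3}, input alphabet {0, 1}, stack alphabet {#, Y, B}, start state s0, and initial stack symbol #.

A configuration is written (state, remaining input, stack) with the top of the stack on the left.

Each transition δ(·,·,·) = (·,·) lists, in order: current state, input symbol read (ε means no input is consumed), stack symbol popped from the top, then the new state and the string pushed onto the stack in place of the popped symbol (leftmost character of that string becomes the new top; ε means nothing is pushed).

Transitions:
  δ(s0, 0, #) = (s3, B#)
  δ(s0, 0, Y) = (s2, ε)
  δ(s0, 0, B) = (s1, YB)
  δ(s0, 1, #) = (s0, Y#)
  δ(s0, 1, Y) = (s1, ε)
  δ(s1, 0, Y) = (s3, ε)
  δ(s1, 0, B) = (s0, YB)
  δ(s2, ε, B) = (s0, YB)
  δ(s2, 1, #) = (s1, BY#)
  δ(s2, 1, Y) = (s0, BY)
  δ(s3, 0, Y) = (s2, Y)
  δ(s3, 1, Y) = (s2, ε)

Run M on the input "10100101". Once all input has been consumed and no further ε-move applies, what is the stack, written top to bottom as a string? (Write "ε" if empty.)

(s0, 10100101, #)
  read 1, top #: go to s0, push Y# → (s0, 0100101, Y#)
  read 0, top Y: go to s2, push ε → (s2, 100101, #)
  read 1, top #: go to s1, push BY# → (s1, 00101, BY#)
  read 0, top B: go to s0, push YB → (s0, 0101, YBY#)
  read 0, top Y: go to s2, push ε → (s2, 101, BY#)
  ε-move, top B: go to s0, push YB → (s0, 101, YBY#)
  read 1, top Y: go to s1, push ε → (s1, 01, BY#)
  read 0, top B: go to s0, push YB → (s0, 1, YBY#)
  read 1, top Y: go to s1, push ε → (s1, ε, BY#)
All input consumed in state s1 with stack BY#.

BY#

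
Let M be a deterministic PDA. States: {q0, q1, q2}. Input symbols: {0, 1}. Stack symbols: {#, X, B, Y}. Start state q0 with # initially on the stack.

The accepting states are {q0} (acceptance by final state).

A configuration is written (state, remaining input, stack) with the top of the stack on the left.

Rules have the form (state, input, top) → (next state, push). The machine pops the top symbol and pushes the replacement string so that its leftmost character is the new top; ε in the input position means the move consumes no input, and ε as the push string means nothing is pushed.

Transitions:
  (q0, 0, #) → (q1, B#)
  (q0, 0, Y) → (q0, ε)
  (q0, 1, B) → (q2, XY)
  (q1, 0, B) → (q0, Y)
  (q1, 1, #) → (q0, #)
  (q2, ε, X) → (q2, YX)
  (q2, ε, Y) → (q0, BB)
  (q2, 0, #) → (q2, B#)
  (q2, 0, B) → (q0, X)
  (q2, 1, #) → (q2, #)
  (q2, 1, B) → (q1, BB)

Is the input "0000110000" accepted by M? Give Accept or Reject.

(q0, 0000110000, #) ⊢ (q1, 000110000, B#) ⊢ (q0, 00110000, Y#) ⊢ (q0, 0110000, #) ⊢ (q1, 110000, B#)
No transition applies at (q1, 110000, B#); input not fully consumed.

Reject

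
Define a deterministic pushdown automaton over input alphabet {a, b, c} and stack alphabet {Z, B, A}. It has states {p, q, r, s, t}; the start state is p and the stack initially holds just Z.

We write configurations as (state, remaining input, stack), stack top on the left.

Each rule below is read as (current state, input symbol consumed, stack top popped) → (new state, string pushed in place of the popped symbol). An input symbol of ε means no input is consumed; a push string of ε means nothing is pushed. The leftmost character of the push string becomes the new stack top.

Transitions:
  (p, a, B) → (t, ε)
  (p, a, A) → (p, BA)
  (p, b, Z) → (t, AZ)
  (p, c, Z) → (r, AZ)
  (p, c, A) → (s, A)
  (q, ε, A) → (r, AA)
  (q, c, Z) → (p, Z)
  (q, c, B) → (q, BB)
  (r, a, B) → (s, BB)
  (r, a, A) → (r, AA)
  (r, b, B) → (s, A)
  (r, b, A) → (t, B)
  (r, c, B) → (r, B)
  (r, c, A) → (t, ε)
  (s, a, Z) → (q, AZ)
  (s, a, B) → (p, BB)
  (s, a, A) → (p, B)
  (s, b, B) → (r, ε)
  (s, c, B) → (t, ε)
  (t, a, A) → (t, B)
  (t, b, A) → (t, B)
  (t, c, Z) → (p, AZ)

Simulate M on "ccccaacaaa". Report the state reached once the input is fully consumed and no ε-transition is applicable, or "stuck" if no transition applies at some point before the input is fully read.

t

(p, ccccaacaaa, Z) ⊢ (r, cccaacaaa, AZ) ⊢ (t, ccaacaaa, Z) ⊢ (p, caacaaa, AZ) ⊢ (s, aacaaa, AZ) ⊢ (p, acaaa, BZ) ⊢ (t, caaa, Z) ⊢ (p, aaa, AZ) ⊢ (p, aa, BAZ) ⊢ (t, a, AZ) ⊢ (t, ε, BZ)
All input consumed; M is in state t.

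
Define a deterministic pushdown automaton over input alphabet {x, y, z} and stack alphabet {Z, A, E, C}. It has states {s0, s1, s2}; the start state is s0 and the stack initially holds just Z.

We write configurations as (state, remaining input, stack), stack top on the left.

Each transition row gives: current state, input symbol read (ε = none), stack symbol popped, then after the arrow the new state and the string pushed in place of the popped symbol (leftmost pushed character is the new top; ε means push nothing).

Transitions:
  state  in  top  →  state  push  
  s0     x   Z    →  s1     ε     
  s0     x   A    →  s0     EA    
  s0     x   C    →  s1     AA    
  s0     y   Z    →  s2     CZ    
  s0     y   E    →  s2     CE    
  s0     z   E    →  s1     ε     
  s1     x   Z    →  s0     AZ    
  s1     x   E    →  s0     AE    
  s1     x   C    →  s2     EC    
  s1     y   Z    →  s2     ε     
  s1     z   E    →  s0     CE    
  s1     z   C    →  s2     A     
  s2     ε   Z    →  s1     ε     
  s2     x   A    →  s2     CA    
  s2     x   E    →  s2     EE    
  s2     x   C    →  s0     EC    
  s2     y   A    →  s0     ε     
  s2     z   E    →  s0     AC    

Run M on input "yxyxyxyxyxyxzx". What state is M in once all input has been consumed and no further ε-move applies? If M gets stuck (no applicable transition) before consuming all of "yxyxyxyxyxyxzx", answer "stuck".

(s0, yxyxyxyxyxyxzx, Z)
  read y, top Z: go to s2, push CZ → (s2, xyxyxyxyxyxzx, CZ)
  read x, top C: go to s0, push EC → (s0, yxyxyxyxyxzx, ECZ)
  read y, top E: go to s2, push CE → (s2, xyxyxyxyxzx, CECZ)
  read x, top C: go to s0, push EC → (s0, yxyxyxyxzx, ECECZ)
  read y, top E: go to s2, push CE → (s2, xyxyxyxzx, CECECZ)
  read x, top C: go to s0, push EC → (s0, yxyxyxzx, ECECECZ)
  read y, top E: go to s2, push CE → (s2, xyxyxzx, CECECECZ)
  read x, top C: go to s0, push EC → (s0, yxyxzx, ECECECECZ)
  read y, top E: go to s2, push CE → (s2, xyxzx, CECECECECZ)
  read x, top C: go to s0, push EC → (s0, yxzx, ECECECECECZ)
  read y, top E: go to s2, push CE → (s2, xzx, CECECECECECZ)
  read x, top C: go to s0, push EC → (s0, zx, ECECECECECECZ)
  read z, top E: go to s1, push ε → (s1, x, CECECECECECZ)
  read x, top C: go to s2, push EC → (s2, ε, ECECECECECECZ)
All input consumed; M is in state s2.

s2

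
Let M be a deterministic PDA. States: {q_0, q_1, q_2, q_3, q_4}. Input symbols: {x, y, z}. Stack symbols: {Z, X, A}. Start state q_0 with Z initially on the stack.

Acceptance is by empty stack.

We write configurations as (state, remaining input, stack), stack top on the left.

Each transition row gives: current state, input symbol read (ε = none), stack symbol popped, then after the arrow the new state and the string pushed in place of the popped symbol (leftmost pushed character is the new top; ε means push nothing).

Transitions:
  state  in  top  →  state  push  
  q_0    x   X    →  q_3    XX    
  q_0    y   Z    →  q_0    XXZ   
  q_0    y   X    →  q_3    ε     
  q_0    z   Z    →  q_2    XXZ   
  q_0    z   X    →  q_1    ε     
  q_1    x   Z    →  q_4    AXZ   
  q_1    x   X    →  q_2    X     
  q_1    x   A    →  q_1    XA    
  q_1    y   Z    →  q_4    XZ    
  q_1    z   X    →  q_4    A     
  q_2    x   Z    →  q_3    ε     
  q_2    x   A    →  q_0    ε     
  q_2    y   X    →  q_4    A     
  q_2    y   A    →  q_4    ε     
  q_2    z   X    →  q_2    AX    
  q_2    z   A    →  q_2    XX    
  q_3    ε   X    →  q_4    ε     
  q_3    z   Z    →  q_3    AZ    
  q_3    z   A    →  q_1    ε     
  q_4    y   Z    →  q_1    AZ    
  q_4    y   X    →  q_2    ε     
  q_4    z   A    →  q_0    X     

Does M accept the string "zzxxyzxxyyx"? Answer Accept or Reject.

(q_0, zzxxyzxxyyx, Z)
  read z, top Z: go to q_2, push XXZ → (q_2, zxxyzxxyyx, XXZ)
  read z, top X: go to q_2, push AX → (q_2, xxyzxxyyx, AXXZ)
  read x, top A: go to q_0, push ε → (q_0, xyzxxyyx, XXZ)
  read x, top X: go to q_3, push XX → (q_3, yzxxyyx, XXXZ)
  ε-move, top X: go to q_4, push ε → (q_4, yzxxyyx, XXZ)
  read y, top X: go to q_2, push ε → (q_2, zxxyyx, XZ)
  read z, top X: go to q_2, push AX → (q_2, xxyyx, AXZ)
  read x, top A: go to q_0, push ε → (q_0, xyyx, XZ)
  read x, top X: go to q_3, push XX → (q_3, yyx, XXZ)
  ε-move, top X: go to q_4, push ε → (q_4, yyx, XZ)
  read y, top X: go to q_2, push ε → (q_2, yx, Z)
No transition applies at (q_2, yx, Z); input not fully consumed.

Reject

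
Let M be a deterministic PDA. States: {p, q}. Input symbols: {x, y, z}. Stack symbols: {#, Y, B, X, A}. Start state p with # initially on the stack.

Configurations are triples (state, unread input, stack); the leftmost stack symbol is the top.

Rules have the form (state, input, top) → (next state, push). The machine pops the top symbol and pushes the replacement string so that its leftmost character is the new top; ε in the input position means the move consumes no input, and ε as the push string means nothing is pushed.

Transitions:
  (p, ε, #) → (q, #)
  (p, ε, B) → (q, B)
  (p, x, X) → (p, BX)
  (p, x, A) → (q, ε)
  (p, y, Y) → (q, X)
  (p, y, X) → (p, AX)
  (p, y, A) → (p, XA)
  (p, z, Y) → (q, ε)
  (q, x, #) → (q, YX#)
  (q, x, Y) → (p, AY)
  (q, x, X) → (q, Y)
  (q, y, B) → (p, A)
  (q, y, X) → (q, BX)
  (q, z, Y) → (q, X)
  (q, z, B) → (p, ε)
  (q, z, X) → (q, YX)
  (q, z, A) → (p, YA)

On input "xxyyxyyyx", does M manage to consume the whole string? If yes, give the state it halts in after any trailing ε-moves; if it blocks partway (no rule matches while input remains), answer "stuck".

(p, xxyyxyyyx, #)
  ε-move, top #: go to q, push # → (q, xxyyxyyyx, #)
  read x, top #: go to q, push YX# → (q, xyyxyyyx, YX#)
  read x, top Y: go to p, push AY → (p, yyxyyyx, AYX#)
  read y, top A: go to p, push XA → (p, yxyyyx, XAYX#)
  read y, top X: go to p, push AX → (p, xyyyx, AXAYX#)
  read x, top A: go to q, push ε → (q, yyyx, XAYX#)
  read y, top X: go to q, push BX → (q, yyx, BXAYX#)
  read y, top B: go to p, push A → (p, yx, AXAYX#)
  read y, top A: go to p, push XA → (p, x, XAXAYX#)
  read x, top X: go to p, push BX → (p, ε, BXAXAYX#)
  ε-move, top B: go to q, push B → (q, ε, BXAXAYX#)
All input consumed; M is in state q.

q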